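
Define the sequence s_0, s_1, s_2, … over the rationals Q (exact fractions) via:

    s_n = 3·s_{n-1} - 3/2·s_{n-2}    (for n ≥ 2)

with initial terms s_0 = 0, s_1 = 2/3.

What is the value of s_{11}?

s_2 = 3·2/3 + -3/2·0 = 2
s_3 = 3·2 + -3/2·2/3 = 5
s_4 = 3·5 + -3/2·2 = 12
s_5 = 3·12 + -3/2·5 = 57/2
s_6 = 3·57/2 + -3/2·12 = 135/2
s_7 = 3·135/2 + -3/2·57/2 = 639/4
s_8 = 3·639/4 + -3/2·135/2 = 378
s_9 = 3·378 + -3/2·639/4 = 7155/8
s_10 = 3·7155/8 + -3/2·378 = 16929/8
s_11 = 3·16929/8 + -3/2·7155/8 = 80109/16

80109/16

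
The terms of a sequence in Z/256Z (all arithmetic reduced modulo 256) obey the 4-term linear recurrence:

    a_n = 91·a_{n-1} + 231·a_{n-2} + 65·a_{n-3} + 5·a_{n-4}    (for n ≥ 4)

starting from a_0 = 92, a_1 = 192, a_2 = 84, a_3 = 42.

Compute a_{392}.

140

a_4 = 91·42 + 231·84 + 65·192 + 5·92 = 70
a_5 = 91·70 + 231·42 + 65·84 + 5·192 = 220
a_6 = 91·220 + 231·70 + 65·42 + 5·84 = 172
a_7 = 91·172 + 231·220 + 65·70 + 5·42 = 64
a_8 = 91·64 + 231·172 + 65·220 + 5·70 = 46
a_9 = 91·46 + 231·64 + 65·172 + 5·220 = 18
Continuing the recurrence:
  a_10 = 132;  a_11 = 24;  a_12 = 28;  a_13 = 122;  a_14 = 78;  a_15 = 100
  a_16 = 116;  a_17 = 168;  a_18 = 78;  a_19 = 186;  a_20 = 108;  a_21 = 80
  a_22 = 164;  a_23 = 138;  a_24 = 118;  a_25 = 172;  a_26 = 220;  a_27 = 16
  a_28 = 46;  a_29 = 2;  a_30 = 148;  a_31 = 104;  a_32 = 236;  a_33 = 90
  a_34 = 62;  a_35 = 52;  a_36 = 228;  a_37 = 120;  a_38 = 206;  a_39 = 106
  a_40 = 124;  a_41 = 96;  a_42 = 244;  a_43 = 234;  a_44 = 38;  a_45 = 124
  a_46 = 140;  a_47 = 224;  a_48 = 46;  a_49 = 114;  a_50 = 164;  a_51 = 56
  a_52 = 188;  a_53 = 58;  a_54 = 174;  a_55 = 4;  a_56 = 212;  a_57 = 72
  a_58 = 78;  a_59 = 154;  a_60 = 140;  a_61 = 240;  a_62 = 68;  a_63 = 74
  a_64 = 86;  a_65 = 76;  a_66 = 188;  a_67 = 176;  a_68 = 46;  a_69 = 98
  a_70 = 180;  a_71 = 136;  a_72 = 140;  a_73 = 26;  a_74 = 158;  a_75 = 212
  a_76 = 68;  a_77 = 24;  a_78 = 206;  a_79 = 74;  a_80 = 156;  a_81 = 0
  a_82 = 148;  a_83 = 170;  a_84 = 6;  a_85 = 28;  a_86 = 108;  a_87 = 128
  a_88 = 46;  a_89 = 210;  a_90 = 196;  a_91 = 88;  a_92 = 92;  a_93 = 250
  a_94 = 14;  a_95 = 164;  a_96 = 52;  a_97 = 232;  a_98 = 78;  a_99 = 122
  a_100 = 172;  a_101 = 144;  a_102 = 228;  a_103 = 10;  a_104 = 54;  a_105 = 236
  a_106 = 156;  a_107 = 80;  a_108 = 46;  a_109 = 194;  a_110 = 212;  a_111 = 168
  a_112 = 44;  a_113 = 218;  a_114 = 254;  a_115 = 116;  a_116 = 164;  a_117 = 184
  a_118 = 206;  a_119 = 42;  a_120 = 188;  a_121 = 160;  a_122 = 52;  a_123 = 106
  a_124 = 230;  a_125 = 188;  a_126 = 76;  a_127 = 32;  a_128 = 46;  a_129 = 50
  a_130 = 228;  a_131 = 120;  a_132 = 252;  a_133 = 186;  a_134 = 110;  a_135 = 68
  a_136 = 148;  a_137 = 136;  a_138 = 78;  a_139 = 90;  a_140 = 204;  a_141 = 48
  a_142 = 132;  a_143 = 202;  a_144 = 22;  a_145 = 140;  a_146 = 124;  a_147 = 240
  a_148 = 46;  a_149 = 34;  a_150 = 244;  a_151 = 200;  a_152 = 204;  a_153 = 154
  a_154 = 94;  a_155 = 20;  a_156 = 4;  a_157 = 88;  a_158 = 206;  a_159 = 10
  a_160 = 220;  a_161 = 64;  a_162 = 212;  a_163 = 42;  a_164 = 198;  a_165 = 92
  a_166 = 44;  a_167 = 192;  a_168 = 46;  a_169 = 146;  a_170 = 4;  a_171 = 152
  a_172 = 156;  a_173 = 122;  a_174 = 206;  a_175 = 228;  a_176 = 244;  a_177 = 40
  a_178 = 78;  a_179 = 58;  a_180 = 236;  a_181 = 208;  a_182 = 36;  a_183 = 138
  a_184 = 246;  a_185 = 44;  a_186 = 92;  a_187 = 144;  a_188 = 46;  a_189 = 130
  a_190 = 20;  a_191 = 232;  a_192 = 108;  a_193 = 90;  a_194 = 190;  a_195 = 180
  a_196 = 100;  a_197 = 248;  a_198 = 206;  a_199 = 234;  a_200 = 252;  a_201 = 224
  a_202 = 116;  a_203 = 234;  a_204 = 166;  a_205 = 252;  a_206 = 12;  a_207 = 96
  a_208 = 46;  a_209 = 242;  a_210 = 36;  a_211 = 184;  a_212 = 60;  a_213 = 58
  a_214 = 46;  a_215 = 132;  a_216 = 84;  a_217 = 200;  a_218 = 78;  a_219 = 26
  a_220 = 12;  a_221 = 112;  a_222 = 196;  a_223 = 74;  a_224 = 214;  a_225 = 204
  a_226 = 60;  a_227 = 48;  a_228 = 46;  a_229 = 226;  a_230 = 52;  a_231 = 8
  a_232 = 12;  a_233 = 26;  a_234 = 30;  a_235 = 84;  a_236 = 196;  a_237 = 152
  a_238 = 206;  a_239 = 202;  a_240 = 28;  a_241 = 128;  a_242 = 20;  a_243 = 170
  a_244 = 134;  a_245 = 156;  a_246 = 236;  a_247 = 0;  a_248 = 46;  a_249 = 82
  a_250 = 68;  a_251 = 216;  a_252 = 220;  a_253 = 250;  a_254 = 142;  a_255 = 36
  a_256 = 180;  a_257 = 104;  a_258 = 78;  a_259 = 250;  a_260 = 44;  a_261 = 16
  a_262 = 100;  a_263 = 10;  a_264 = 182;  a_265 = 108;  a_266 = 28;  a_267 = 208
  a_268 = 46;  a_269 = 66;  a_270 = 84;  a_271 = 40;  a_272 = 172;  a_273 = 218
  a_274 = 126;  a_275 = 244;  a_276 = 36;  a_277 = 56;  a_278 = 206;  a_279 = 170
  a_280 = 60;  a_281 = 32;  a_282 = 180;  a_283 = 106;  a_284 = 102;  a_285 = 60
  a_286 = 204;  a_287 = 160;  a_288 = 46;  a_289 = 178;  a_290 = 100;  a_291 = 248
  a_292 = 124;  a_293 = 186;  a_294 = 238;  a_295 = 196;  a_296 = 20;  a_297 = 8
  a_298 = 78;  a_299 = 218;  a_300 = 76;  a_301 = 176;  a_302 = 4;  a_303 = 202
  a_304 = 150;  a_305 = 12;  a_306 = 252;  a_307 = 112;  a_308 = 46;  a_309 = 162
  a_310 = 116;  a_311 = 72;  a_312 = 76;  a_313 = 154;  a_314 = 222;  a_315 = 148
  a_316 = 132;  a_317 = 216;  a_318 = 206;  a_319 = 138;  a_320 = 92;  a_321 = 192
  a_322 = 84;  a_323 = 42;  a_324 = 70;  a_325 = 220;  a_326 = 172;  a_327 = 64
  a_328 = 46;  a_329 = 18;  a_330 = 132;  a_331 = 24;  a_332 = 28;  a_333 = 122
  a_334 = 78;  a_335 = 100;  a_336 = 116;  a_337 = 168;  a_338 = 78;  a_339 = 186
  a_340 = 108;  a_341 = 80;  a_342 = 164;  a_343 = 138;  a_344 = 118;  a_345 = 172
  a_346 = 220;  a_347 = 16;  a_348 = 46;  a_349 = 2;  a_350 = 148;  a_351 = 104
  a_352 = 236;  a_353 = 90;  a_354 = 62;  a_355 = 52;  a_356 = 228;  a_357 = 120
  a_358 = 206;  a_359 = 106;  a_360 = 124;  a_361 = 96;  a_362 = 244;  a_363 = 234
  a_364 = 38;  a_365 = 124;  a_366 = 140;  a_367 = 224;  a_368 = 46;  a_369 = 114
  a_370 = 164;  a_371 = 56;  a_372 = 188;  a_373 = 58;  a_374 = 174;  a_375 = 4
  a_376 = 212;  a_377 = 72;  a_378 = 78;  a_379 = 154;  a_380 = 140;  a_381 = 240
  a_382 = 68;  a_383 = 74;  a_384 = 86;  a_385 = 76;  a_386 = 188;  a_387 = 176
  a_388 = 46;  a_389 = 98;  a_390 = 180
a_391 = 91·180 + 231·98 + 65·46 + 5·176 = 136
a_392 = 91·136 + 231·180 + 65·98 + 5·46 = 140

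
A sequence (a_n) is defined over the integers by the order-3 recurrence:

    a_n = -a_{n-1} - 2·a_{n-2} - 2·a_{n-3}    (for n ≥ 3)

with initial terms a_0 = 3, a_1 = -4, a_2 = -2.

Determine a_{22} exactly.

-3412

a_3 = -1·-2 + -2·-4 + -2·3 = 4
a_4 = -1·4 + -2·-2 + -2·-4 = 8
a_5 = -1·8 + -2·4 + -2·-2 = -12
a_6 = -1·-12 + -2·8 + -2·4 = -12
a_7 = -1·-12 + -2·-12 + -2·8 = 20
a_8 = -1·20 + -2·-12 + -2·-12 = 28
a_9 = -1·28 + -2·20 + -2·-12 = -44
a_10 = -1·-44 + -2·28 + -2·20 = -52
a_11 = -1·-52 + -2·-44 + -2·28 = 84
a_12 = -1·84 + -2·-52 + -2·-44 = 108
a_13 = -1·108 + -2·84 + -2·-52 = -172
a_14 = -1·-172 + -2·108 + -2·84 = -212
a_15 = -1·-212 + -2·-172 + -2·108 = 340
a_16 = -1·340 + -2·-212 + -2·-172 = 428
a_17 = -1·428 + -2·340 + -2·-212 = -684
a_18 = -1·-684 + -2·428 + -2·340 = -852
a_19 = -1·-852 + -2·-684 + -2·428 = 1364
a_20 = -1·1364 + -2·-852 + -2·-684 = 1708
a_21 = -1·1708 + -2·1364 + -2·-852 = -2732
a_22 = -1·-2732 + -2·1708 + -2·1364 = -3412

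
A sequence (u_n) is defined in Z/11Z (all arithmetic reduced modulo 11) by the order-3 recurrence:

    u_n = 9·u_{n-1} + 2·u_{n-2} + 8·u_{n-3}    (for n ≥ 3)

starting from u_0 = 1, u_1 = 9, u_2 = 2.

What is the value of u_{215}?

7

u_3 = 9·2 + 2·9 + 8·1 = 0
u_4 = 9·0 + 2·2 + 8·9 = 10
u_5 = 9·10 + 2·0 + 8·2 = 7
u_6 = 9·7 + 2·10 + 8·0 = 6
u_7 = 9·6 + 2·7 + 8·10 = 5
u_8 = 9·5 + 2·6 + 8·7 = 3
u_9 = 9·3 + 2·5 + 8·6 = 8
u_10 = 9·8 + 2·3 + 8·5 = 8
u_11 = 9·8 + 2·8 + 8·3 = 2
u_12 = 9·2 + 2·8 + 8·8 = 10
u_13 = 9·10 + 2·2 + 8·8 = 4
u_14 = 9·4 + 2·10 + 8·2 = 6
u_15 = 9·6 + 2·4 + 8·10 = 10
u_16 = 9·10 + 2·6 + 8·4 = 2
u_17 = 9·2 + 2·10 + 8·6 = 9
u_18 = 9·9 + 2·2 + 8·10 = 0
u_19 = 9·0 + 2·9 + 8·2 = 1
u_20 = 9·1 + 2·0 + 8·9 = 4
u_21 = 9·4 + 2·1 + 8·0 = 5
u_22 = 9·5 + 2·4 + 8·1 = 6
u_23 = 9·6 + 2·5 + 8·4 = 8
u_24 = 9·8 + 2·6 + 8·5 = 3
u_25 = 9·3 + 2·8 + 8·6 = 3
u_26 = 9·3 + 2·3 + 8·8 = 9
u_27 = 9·9 + 2·3 + 8·3 = 1
u_28 = 9·1 + 2·9 + 8·3 = 7
u_29 = 9·7 + 2·1 + 8·9 = 5
u_30 = 9·5 + 2·7 + 8·1 = 1
u_31 = 9·1 + 2·5 + 8·7 = 9
u_32 = 9·9 + 2·1 + 8·5 = 2
(u_30, u_31, u_32) = (1, 9, 2) = (u_0, u_1, u_2), so the sequence has period 30.
215 ≡ 5 (mod 30), hence u_215 = u_5 = 7.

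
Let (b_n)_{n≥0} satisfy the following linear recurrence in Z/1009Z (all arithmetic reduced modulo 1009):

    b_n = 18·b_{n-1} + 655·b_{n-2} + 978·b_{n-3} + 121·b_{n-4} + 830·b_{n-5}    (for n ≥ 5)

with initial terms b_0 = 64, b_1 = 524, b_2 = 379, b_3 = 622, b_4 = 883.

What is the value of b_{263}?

b_5 = 18·883 + 655·622 + 978·379 + 121·524 + 830·64 = 372
b_6 = 18·372 + 655·883 + 978·622 + 121·379 + 830·524 = 225
b_7 = 18·225 + 655·372 + 978·883 + 121·622 + 830·379 = 733
b_8 = 18·733 + 655·225 + 978·372 + 121·883 + 830·622 = 255
b_9 = 18·255 + 655·733 + 978·225 + 121·372 + 830·883 = 436
b_10 = 18·436 + 655·255 + 978·733 + 121·225 + 830·372 = 788
Continuing the recurrence:
  b_11 = 244;  b_12 = 37;  b_13 = 900;  b_14 = 734;  b_15 = 672;  b_16 = 978
  b_17 = 499;  b_18 = 495;  b_19 = 86;  b_20 = 609;  b_21 = 831;  b_22 = 359
  b_23 = 648;  b_24 = 859;  b_25 = 569;  b_26 = 502;  b_27 = 964;  b_28 = 653
  b_29 = 867;  b_30 = 7;  b_31 = 433;  b_32 = 931;  b_33 = 611;  b_34 = 1002
  b_35 = 596;  b_36 = 148;  b_37 = 870;  b_38 = 52;  b_39 = 870;  b_40 = 568
  b_41 = 381;  b_42 = 690;  b_43 = 296;  b_44 = 270;  b_45 = 699;  b_46 = 810
  b_47 = 4;  b_48 = 283;  b_49 = 691;  b_50 = 47;  b_51 = 499;  b_52 = 414
  b_53 = 536;  b_54 = 33;  b_55 = 323;  b_56 = 847;  b_57 = 612;  b_58 = 706
  b_59 = 743;  b_60 = 29;  b_61 = 284;  b_62 = 159;  b_63 = 162;  b_64 = 48
  b_65 = 48;  b_66 = 730;  b_67 = 936;  b_68 = 126;  b_69 = 678;  b_70 = 160
  b_71 = 861;  b_72 = 459;  b_73 = 152;  b_74 = 131;  b_75 = 781;  b_76 = 607
  b_77 = 601;  b_78 = 514;  b_79 = 83;  b_80 = 931;  b_81 = 86;  b_82 = 373
  b_83 = 652;  b_84 = 47;  b_85 = 787;  b_86 = 1001;  b_87 = 320;  b_88 = 308
  b_89 = 515;  b_90 = 727;  b_91 = 622;  b_92 = 381;  b_93 = 359;  b_94 = 447
  b_95 = 943;  b_96 = 314;  b_97 = 489;  b_98 = 508;  b_99 = 645;  b_100 = 624
  b_101 = 169;  b_102 = 446;  b_103 = 727;  b_104 = 713;  b_105 = 526;  b_106 = 404
  b_107 = 826;  b_108 = 369;  b_109 = 973;  b_110 = 659;  b_111 = 437;  b_112 = 416
  b_113 = 78;  b_114 = 433;  b_115 = 75;  b_116 = 392;  b_117 = 939;  b_118 = 5
  b_119 = 790;  b_120 = 195;  b_121 = 225;  b_122 = 349;  b_123 = 147;  b_124 = 506
  b_125 = 120;  b_126 = 35;  b_127 = 698;  b_128 = 88;  b_129 = 233;  b_130 = 753
  b_131 = 483;  b_132 = 1008;  b_133 = 727;  b_134 = 450;  b_135 = 336;  b_136 = 982
  b_137 = 171;  b_138 = 194;  b_139 = 765;  b_140 = 489;  b_141 = 671;  b_142 = 841
  b_143 = 895;  b_144 = 222;  b_145 = 842;  b_146 = 456;  b_147 = 38;  b_148 = 677
  b_149 = 328;  b_150 = 478;  b_151 = 315;  b_152 = 287;  b_153 = 152;  b_154 = 480
  b_155 = 397;  b_156 = 548;  b_157 = 58;  b_158 = 174;  b_159 = 377;  b_160 = 186
  b_161 = 447;  b_162 = 718;  b_163 = 615;  b_164 = 764;  b_165 = 413;  b_166 = 235
  b_167 = 199;  b_168 = 938;  b_169 = 693;  b_170 = 73;  b_171 = 529;  b_172 = 723
  b_173 = 767;  b_174 = 590;  b_175 = 710;  b_176 = 969;  b_177 = 785;  b_178 = 917
  b_179 = 658;  b_180 = 146;  b_181 = 818;  b_182 = 867;  b_183 = 223;  b_184 = 447
  b_185 = 296;  b_186 = 462;  b_187 = 598;  b_188 = 533;  b_189 = 714;  b_190 = 260
  b_191 = 518;  b_192 = 924;  b_193 = 834;  b_194 = 301;  b_195 = 376;  b_196 = 396
  b_197 = 1002;  b_198 = 536;  b_199 = 548;  b_200 = 731;  b_201 = 222;  b_202 = 179
  b_203 = 480;  b_204 = 390;  b_205 = 1003;  b_206 = 403;  b_207 = 120;  b_208 = 556
  b_209 = 534;  b_210 = 165;  b_211 = 412;  b_212 = 446;  b_213 = 748;  b_214 = 266
  b_215 = 755;  b_216 = 563;  b_217 = 569;  b_218 = 637;  b_219 = 795;  b_220 = 797
  b_221 = 85;  b_222 = 925;  b_223 = 529;  b_224 = 845;  b_225 = 870;  b_226 = 659
  b_227 = 910;  b_228 = 793;  b_229 = 59;  b_230 = 568;  b_231 = 291;  b_232 = 767
  b_233 = 536;  b_234 = 175;  b_235 = 643;  b_236 = 969;  b_237 = 532;  b_238 = 673
  b_239 = 656;  b_240 = 377;  b_241 = 797;  b_242 = 125;  b_243 = 304;  b_244 = 923
  b_245 = 671;  b_246 = 406;  b_247 = 757;  b_248 = 205;  b_249 = 322;  b_250 = 216
  b_251 = 341;  b_252 = 704;  b_253 = 537;  b_254 = 897;  b_255 = 549;  b_256 = 524
  b_257 = 688;  b_258 = 876;  b_259 = 862;  b_260 = 349;  b_261 = 436
b_262 = 18·436 + 655·349 + 978·862 + 121·876 + 830·688 = 855
b_263 = 18·855 + 655·436 + 978·349 + 121·862 + 830·876 = 534

534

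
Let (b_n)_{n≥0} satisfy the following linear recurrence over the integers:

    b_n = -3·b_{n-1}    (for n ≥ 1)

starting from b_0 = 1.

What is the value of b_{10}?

b_1 = -3·1 = -3
b_2 = -3·-3 = 9
b_3 = -3·9 = -27
b_4 = -3·-27 = 81
b_5 = -3·81 = -243
b_6 = -3·-243 = 729
b_7 = -3·729 = -2187
b_8 = -3·-2187 = 6561
b_9 = -3·6561 = -19683
b_10 = -3·-19683 = 59049

59049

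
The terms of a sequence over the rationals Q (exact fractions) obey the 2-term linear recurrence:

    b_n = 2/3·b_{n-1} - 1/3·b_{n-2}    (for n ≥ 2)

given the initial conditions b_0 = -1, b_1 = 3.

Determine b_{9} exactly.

b_2 = 2/3·3 + -1/3·-1 = 7/3
b_3 = 2/3·7/3 + -1/3·3 = 5/9
b_4 = 2/3·5/9 + -1/3·7/3 = -11/27
b_5 = 2/3·-11/27 + -1/3·5/9 = -37/81
b_6 = 2/3·-37/81 + -1/3·-11/27 = -41/243
b_7 = 2/3·-41/243 + -1/3·-37/81 = 29/729
b_8 = 2/3·29/729 + -1/3·-41/243 = 181/2187
b_9 = 2/3·181/2187 + -1/3·29/729 = 275/6561

275/6561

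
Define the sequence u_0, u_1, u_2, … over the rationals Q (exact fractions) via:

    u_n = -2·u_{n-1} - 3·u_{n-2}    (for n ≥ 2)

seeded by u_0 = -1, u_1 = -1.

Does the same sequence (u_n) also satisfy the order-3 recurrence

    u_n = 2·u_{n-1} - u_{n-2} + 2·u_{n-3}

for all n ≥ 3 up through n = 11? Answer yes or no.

no

Terms u_0..u_11: -1, -1, 5, -7, -1, 23, -43, 17, 95, -241, 197, 329
n=3: candidate gives 9, actual u_3 = -7 ✗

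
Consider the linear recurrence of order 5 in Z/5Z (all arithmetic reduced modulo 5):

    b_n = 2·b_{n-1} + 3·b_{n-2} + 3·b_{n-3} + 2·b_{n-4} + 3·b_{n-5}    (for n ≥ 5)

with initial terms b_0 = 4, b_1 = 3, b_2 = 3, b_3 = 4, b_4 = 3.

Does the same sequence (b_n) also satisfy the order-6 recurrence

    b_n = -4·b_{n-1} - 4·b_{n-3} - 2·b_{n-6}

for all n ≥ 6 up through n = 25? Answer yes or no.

Terms b_0..b_25: 4, 3, 3, 4, 3, 0, 1, 3, 2, 0, 2, 4, 2, 3, 3, 0, 4, 4, 0, 3, 1, 1, 1, 4, 0, 0
n=6: candidate gives 1, actual b_6 = 1 ✓
n=7: candidate gives 3, actual b_7 = 3 ✓
n=8: candidate gives 2, actual b_8 = 2 ✓
n=9: candidate gives 0, actual b_9 = 0 ✓
n=10: candidate gives 2, actual b_10 = 2 ✓
n=11: candidate gives 4, actual b_11 = 4 ✓
n=12: candidate gives 2, actual b_12 = 2 ✓
n=13: candidate gives 3, actual b_13 = 3 ✓
n=14: candidate gives 3, actual b_14 = 3 ✓
n=15: candidate gives 0, actual b_15 = 0 ✓
n=16: candidate gives 4, actual b_16 = 4 ✓
n=17: candidate gives 4, actual b_17 = 4 ✓
n=18: candidate gives 0, actual b_18 = 0 ✓
n=19: candidate gives 3, actual b_19 = 3 ✓
n=20: candidate gives 1, actual b_20 = 1 ✓
n=21: candidate gives 1, actual b_21 = 1 ✓
n=22: candidate gives 1, actual b_22 = 1 ✓
n=23: candidate gives 4, actual b_23 = 4 ✓
n=24: candidate gives 0, actual b_24 = 0 ✓
n=25: candidate gives 0, actual b_25 = 0 ✓

yes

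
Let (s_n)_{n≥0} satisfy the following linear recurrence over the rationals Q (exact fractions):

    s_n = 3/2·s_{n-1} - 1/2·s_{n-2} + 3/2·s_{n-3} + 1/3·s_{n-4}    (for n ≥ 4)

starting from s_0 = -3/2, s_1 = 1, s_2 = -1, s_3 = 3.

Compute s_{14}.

7973033/6912

s_4 = 3/2·3 + -1/2·-1 + 3/2·1 + 1/3·-3/2 = 6
s_5 = 3/2·6 + -1/2·3 + 3/2·-1 + 1/3·1 = 19/3
s_6 = 3/2·19/3 + -1/2·6 + 3/2·3 + 1/3·-1 = 32/3
s_7 = 3/2·32/3 + -1/2·19/3 + 3/2·6 + 1/3·3 = 137/6
s_8 = 3/2·137/6 + -1/2·32/3 + 3/2·19/3 + 1/3·6 = 485/12
s_9 = 3/2·485/12 + -1/2·137/6 + 3/2·32/3 + 1/3·19/3 = 4847/72
s_10 = 3/2·4847/72 + -1/2·485/12 + 3/2·137/6 + 1/3·32/3 = 17075/144
s_11 = 3/2·17075/144 + -1/2·4847/72 + 3/2·485/12 + 1/3·137/6 = 61183/288
s_12 = 3/2·61183/288 + -1/2·17075/144 + 3/2·4847/72 + 1/3·485/12 = 215323/576
s_13 = 3/2·215323/576 + -1/2·61183/288 + 3/2·17075/144 + 1/3·4847/72 = 2263061/3456
s_14 = 3/2·2263061/3456 + -1/2·215323/576 + 3/2·61183/288 + 1/3·17075/144 = 7973033/6912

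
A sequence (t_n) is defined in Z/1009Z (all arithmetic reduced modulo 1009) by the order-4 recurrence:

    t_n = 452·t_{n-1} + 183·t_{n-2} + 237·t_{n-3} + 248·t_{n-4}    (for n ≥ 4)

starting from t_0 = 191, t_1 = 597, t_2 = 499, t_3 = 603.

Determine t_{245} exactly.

820

t_4 = 452·603 + 183·499 + 237·597 + 248·191 = 807
t_5 = 452·807 + 183·603 + 237·499 + 248·597 = 826
t_6 = 452·826 + 183·807 + 237·603 + 248·499 = 676
t_7 = 452·676 + 183·826 + 237·807 + 248·603 = 403
t_8 = 452·403 + 183·676 + 237·826 + 248·807 = 507
t_9 = 452·507 + 183·403 + 237·676 + 248·826 = 15
Continuing the recurrence:
  t_10 = 489;  t_11 = 925;  t_12 = 199;  t_13 = 461;  t_14 = 66;  t_15 = 275
  t_16 = 359;  t_17 = 512;  t_18 = 289;  t_19 = 241;  t_20 = 883;  t_21 = 1000
  t_22 = 763;  t_23 = 814;  t_24 = 955;  t_25 = 453;  t_26 = 877;  t_27 = 419
  t_28 = 897;  t_29 = 159;  t_30 = 895;  t_31 = 451;  t_32 = 178;  t_33 = 846
  t_34 = 180;  t_35 = 738;  t_36 = 717;  t_37 = 261;  t_38 = 553;  t_39 = 876
  t_40 = 254;  t_41 = 711;  t_42 = 256;  t_43 = 609;  t_44 = 683;  t_45 = 304
  t_46 = 24;  t_47 = 1008;  t_48 = 185;  t_49 = 50;  t_50 = 621;  t_51 = 469
  t_52 = 950;  t_53 = 792;  t_54 = 894;  t_55 = 548;  t_56 = 159;  t_57 = 271
  t_58 = 695;  t_59 = 532;  t_60 = 105;  t_61 = 382;  t_62 = 958;  t_63 = 866
  t_64 = 227;  t_65 = 671;  t_66 = 639;  t_67 = 122;  t_68 = 957;  t_69 = 856
  t_70 = 751;  t_71 = 451;  t_72 = 527;  t_73 = 676;  t_74 = 936;  t_75 = 543
  t_76 = 323;  t_77 = 184;  t_78 = 614;  t_79 = 762;  t_80 = 323;  t_81 = 344
  t_82 = 585;  t_83 = 616;  t_84 = 241;  t_85 = 648;  t_86 = 473;  t_87 = 432
  t_88 = 757;  t_89 = 842;  t_90 = 215;  t_91 = 14;  t_92 = 102;  t_93 = 692
  t_94 = 632;  t_95 = 22;  t_96 = 92;  t_97 = 743;  t_98 = 32;  t_99 = 109
  t_100 = 772;  t_101 = 744;  t_102 = 779;  t_103 = 28;  t_104 = 335;  t_105 = 999
  t_106 = 327;  t_107 = 243;  t_108 = 155;  t_109 = 865;  t_110 = 55;  t_111 = 661
  t_112 = 359;  t_113 = 232;  t_114 = 825;  t_115 = 445;  t_116 = 712;  t_117 = 470
  t_118 = 987;  t_119 = 2;  t_120 = 306;  t_121 = 801;  t_122 = 387;  t_123 = 6
  t_124 = 234;  t_125 = 696;  t_126 = 762;  t_127 = 22;  t_128 = 53;  t_129 = 791
  t_130 = 417;  t_131 = 122;  t_132 = 105;  t_133 = 534;  t_134 = 412;  t_135 = 63
  t_136 = 184;  t_137 = 884;  t_138 = 442;  t_139 = 35;  t_140 = 714;  t_141 = 296
  t_142 = 963;  t_143 = 393;  t_144 = 734;  t_145 = 35;  t_146 = 814;  t_147 = 1004
  t_148 = 23;  t_149 = 198;  t_150 = 773;  t_151 = 367;  t_152 = 769;  t_153 = 285
  t_154 = 343;  t_155 = 176;  t_156 = 5;  t_157 = 783;  t_158 = 314;  t_159 = 107
  t_160 = 27;  t_161 = 714;  t_162 = 57;  t_163 = 678;  t_164 = 409;  t_165 = 68
  t_166 = 912;  t_167 = 598;  t_168 = 799;  t_169 = 317;  t_170 = 544;  t_171 = 851
  t_172 = 735;  t_173 = 296;  t_174 = 505;  t_175 = 722;  t_176 = 206;  t_177 = 605
  t_178 = 94;  t_179 = 688;  t_180 = 998;  t_181 = 640;  t_182 = 414;  t_183 = 53
  t_184 = 456;  t_185 = 437;  t_186 = 677;  t_187 = 673;  t_188 = 1002;  t_189 = 355
  t_190 = 238;  t_191 = 780;  t_192 = 247;  t_193 = 275;  t_194 = 704;  t_195 = 986
  t_196 = 689;  t_197 = 434;  t_198 = 13;  t_199 = 727;  t_200 = 322;  t_201 = 833
  t_202 = 520;  t_203 = 347;  t_204 = 565;  t_205 = 927;  t_206 = 55;  t_207 = 772
  t_208 = 420;  t_209 = 935;  t_210 = 883;  t_211 = 540;  t_212 = 908;  t_213 = 918
  t_214 = 793;  t_215 = 743;  t_216 = 470;  t_217 = 201;  t_218 = 721;  t_219 = 461
  t_220 = 12;  t_221 = 749;  t_222 = 202;  t_223 = 465;  t_224 = 828;  t_225 = 803
  t_226 = 769;  t_227 = 911;  t_228 = 703;  t_229 = 144;  t_230 = 1;  t_231 = 608
  t_232 = 160;  t_233 = 580;  t_234 = 905;  t_235 = 631;  t_236 = 369;  t_237 = 880
  t_238 = 795;  t_239 = 508;  t_240 = 152;  t_241 = 256;  t_242 = 980;  t_243 = 2
t_244 = 452·2 + 183·980 + 237·256 + 248·152 = 128
t_245 = 452·128 + 183·2 + 237·980 + 248·256 = 820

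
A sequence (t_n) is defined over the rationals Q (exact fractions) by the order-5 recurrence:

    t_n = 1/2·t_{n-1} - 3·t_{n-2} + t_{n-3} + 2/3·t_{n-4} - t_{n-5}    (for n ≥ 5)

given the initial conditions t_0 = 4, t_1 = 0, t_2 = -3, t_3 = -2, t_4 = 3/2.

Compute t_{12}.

t_5 = 1/2·3/2 + -3·-2 + 1·-3 + 2/3·0 + -1·4 = -1/4
t_6 = 1/2·-1/4 + -3·3/2 + 1·-2 + 2/3·-3 + -1·0 = -69/8
t_7 = 1/2·-69/8 + -3·-1/4 + 1·3/2 + 2/3·-2 + -1·-3 = -19/48
t_8 = 1/2·-19/48 + -3·-69/8 + 1·-1/4 + 2/3·3/2 + -1·-2 = 2729/96
t_9 = 1/2·2729/96 + -3·-19/48 + 1·-69/8 + 2/3·-1/4 + -1·3/2 = 327/64
t_10 = 1/2·327/64 + -3·2729/96 + 1·-19/48 + 2/3·-69/8 + -1·-1/4 = -34031/384
t_11 = 1/2·-34031/384 + -3·327/64 + 1·2729/96 + 2/3·-19/48 + -1·-69/8 = -52649/2304
t_12 = 1/2·-52649/2304 + -3·-34031/384 + 1·327/64 + 2/3·2729/96 + -1·-19/48 = 1285163/4608

1285163/4608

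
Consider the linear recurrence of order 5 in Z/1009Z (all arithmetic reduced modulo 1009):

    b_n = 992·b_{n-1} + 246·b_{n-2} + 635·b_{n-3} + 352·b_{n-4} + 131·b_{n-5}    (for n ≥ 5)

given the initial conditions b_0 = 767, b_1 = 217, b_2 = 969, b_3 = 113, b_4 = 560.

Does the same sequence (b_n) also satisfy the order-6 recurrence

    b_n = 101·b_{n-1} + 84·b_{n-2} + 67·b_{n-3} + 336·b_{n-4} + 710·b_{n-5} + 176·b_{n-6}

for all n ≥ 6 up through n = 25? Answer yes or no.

no

Terms b_0..b_25: 767, 217, 969, 113, 560, 227, 41, 312, 637, 35, 850, 269, 465, 603, 582, 51, 676, 53, 344, 919, 193, 558, 910, 442, 233, 256
n=6: candidate gives 10, actual b_6 = 41 ✗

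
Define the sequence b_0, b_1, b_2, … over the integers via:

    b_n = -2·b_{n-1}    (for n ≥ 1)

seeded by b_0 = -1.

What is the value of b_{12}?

-4096

b_1 = -2·-1 = 2
b_2 = -2·2 = -4
b_3 = -2·-4 = 8
b_4 = -2·8 = -16
b_5 = -2·-16 = 32
b_6 = -2·32 = -64
b_7 = -2·-64 = 128
b_8 = -2·128 = -256
b_9 = -2·-256 = 512
b_10 = -2·512 = -1024
b_11 = -2·-1024 = 2048
b_12 = -2·2048 = -4096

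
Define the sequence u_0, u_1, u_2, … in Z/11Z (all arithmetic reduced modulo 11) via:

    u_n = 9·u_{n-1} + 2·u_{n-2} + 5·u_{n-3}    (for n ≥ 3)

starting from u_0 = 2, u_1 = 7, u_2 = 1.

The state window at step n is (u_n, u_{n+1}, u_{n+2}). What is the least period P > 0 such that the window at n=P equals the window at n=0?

665

n=0: window = (2, 7, 1)
n=1: window = (7, 1, 0)
n=2: window = (1, 0, 4)
n=3: window = (0, 4, 8)
n=4: window = (4, 8, 3)
n=5: window = (8, 3, 8)
n=6: window = (3, 8, 8)
n=7: window = (8, 8, 4)
n=8: window = (8, 4, 4)
n=9: window = (4, 4, 7)
n=10: window = (4, 7, 3)
n=11: window = (7, 3, 6)
n=12: window = (3, 6, 7)
n=13: window = (6, 7, 2)
n=14: window = (7, 2, 7)
n=15: window = (2, 7, 3)
n=16: window = (7, 3, 7)
n=17: window = (3, 7, 5)
n=18: window = (7, 5, 8)
n=19: window = (5, 8, 7)
n=20: window = (8, 7, 5)
n=21: window = (7, 5, 0)
n=22: window = (5, 0, 1)
n=23: window = (0, 1, 1)
n=24: window = (1, 1, 0)
n=25: window = (1, 0, 7)
n=26: window = (0, 7, 2)
n=27: window = (7, 2, 10)
n=28: window = (2, 10, 8)
n=29: window = (10, 8, 3)
n=30: window = (8, 3, 5)
n=31: window = (3, 5, 3)
n=32: window = (5, 3, 8)
n=33: window = (3, 8, 4)
n=34: window = (8, 4, 1)
n=35: window = (4, 1, 2)
n=36: window = (1, 2, 7)
n=37: window = (2, 7, 6)
n=38: window = (7, 6, 1)
n=39: window = (6, 1, 1)
n=40: window = (1, 1, 8)
…
n=663: window = (0, 0, 2)
n=664: window = (0, 2, 7)
n=665: window = (2, 7, 1)
window at n=665 equals window at n=0 → period = 665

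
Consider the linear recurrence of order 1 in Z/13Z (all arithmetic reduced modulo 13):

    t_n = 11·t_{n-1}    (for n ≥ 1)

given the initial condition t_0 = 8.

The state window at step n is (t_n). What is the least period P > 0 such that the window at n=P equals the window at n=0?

12

n=0: window = (8)
n=1: window = (10)
n=2: window = (6)
n=3: window = (1)
n=4: window = (11)
n=5: window = (4)
n=6: window = (5)
n=7: window = (3)
n=8: window = (7)
n=9: window = (12)
n=10: window = (2)
n=11: window = (9)
n=12: window = (8)
window at n=12 equals window at n=0 → period = 12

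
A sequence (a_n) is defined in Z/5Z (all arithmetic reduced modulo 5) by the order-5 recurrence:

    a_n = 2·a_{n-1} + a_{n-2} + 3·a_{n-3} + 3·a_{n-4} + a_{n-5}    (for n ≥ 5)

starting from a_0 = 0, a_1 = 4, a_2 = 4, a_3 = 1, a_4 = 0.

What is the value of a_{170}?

2

a_5 = 2·0 + 1·1 + 3·4 + 3·4 + 1·0 = 0
a_6 = 2·0 + 1·0 + 3·1 + 3·4 + 1·4 = 4
a_7 = 2·4 + 1·0 + 3·0 + 3·1 + 1·4 = 0
a_8 = 2·0 + 1·4 + 3·0 + 3·0 + 1·1 = 0
a_9 = 2·0 + 1·0 + 3·4 + 3·0 + 1·0 = 2
a_10 = 2·2 + 1·0 + 3·0 + 3·4 + 1·0 = 1
Continuing the recurrence:
  a_11 = 3;  a_12 = 3;  a_13 = 3;  a_14 = 3;  a_15 = 3;  a_16 = 0
  a_17 = 4;  a_18 = 4;  a_19 = 4;  a_20 = 2;  a_21 = 2;  a_22 = 4
  a_23 = 2;  a_24 = 4;  a_25 = 0;  a_26 = 4;  a_27 = 0;  a_28 = 3
  a_29 = 2;  a_30 = 4;  a_31 = 3;  a_32 = 0;  a_33 = 4;  a_34 = 1
  a_35 = 4;  a_36 = 4;  a_37 = 2;  a_38 = 2;  a_39 = 1;  a_40 = 1
  a_41 = 4;  a_42 = 0;  a_43 = 2;  a_44 = 0;  a_45 = 0;  a_46 = 0
  a_47 = 1;  a_48 = 4;  a_49 = 4;  a_50 = 0;  a_51 = 4;  a_52 = 3
  a_53 = 1;  a_54 = 1;  a_55 = 4;  a_56 = 0;  a_57 = 3;  a_58 = 2
  a_59 = 0;  a_60 = 0;  a_61 = 0;  a_62 = 4;  a_63 = 0;  a_64 = 4
  a_65 = 0;  a_66 = 1;  a_67 = 3;  a_68 = 4;  a_69 = 3;  a_70 = 2
  a_71 = 4;  a_72 = 4;  a_73 = 1;  a_74 = 2;  a_75 = 1;  a_76 = 3
  a_77 = 0;  a_78 = 3;  a_79 = 0;  a_80 = 3;  a_81 = 3;  a_82 = 3
  a_83 = 1;  a_84 = 3;  a_85 = 3;  a_86 = 4;  a_87 = 1;  a_88 = 0
  a_89 = 0;  a_90 = 3;  a_91 = 3;  a_92 = 0;  a_93 = 2;  a_94 = 2
  a_95 = 3;  a_96 = 2;  a_97 = 4;  a_98 = 2;  a_99 = 0;  a_100 = 3
  a_101 = 1;  a_102 = 0;  a_103 = 2;  a_104 = 1;  a_105 = 0;  a_106 = 3
  a_107 = 0;  a_108 = 3;  a_109 = 1;  a_110 = 4;  a_111 = 1;  a_112 = 3
  a_113 = 0;  a_114 = 4;  a_115 = 4;  a_116 = 2;  a_117 = 3;  a_118 = 2
  a_119 = 4;  a_120 = 4;  a_121 = 4;  a_122 = 3;  a_123 = 1;  a_124 = 3
  a_125 = 2;  a_126 = 3;  a_127 = 3;  a_128 = 0;  a_129 = 1;  a_130 = 2
  a_131 = 2;  a_132 = 2;  a_133 = 0;  a_134 = 0;  a_135 = 4;  a_136 = 1
  a_137 = 3;  a_138 = 4;  a_139 = 1;  a_140 = 2;  a_141 = 2;  a_142 = 4
  a_143 = 3;  a_144 = 3;  a_145 = 4;  a_146 = 4;  a_147 = 4;  a_148 = 1
  a_149 = 3;  a_150 = 0;  a_151 = 2;  a_152 = 0;  a_153 = 2;  a_154 = 3
  a_155 = 4;  a_156 = 4;  a_157 = 2;  a_158 = 1;  a_159 = 1;  a_160 = 0
  a_161 = 4;  a_162 = 1;  a_163 = 0;  a_164 = 4;  a_165 = 3;  a_166 = 2
  a_167 = 0;  a_168 = 3
a_169 = 2·3 + 1·0 + 3·2 + 3·3 + 1·4 = 0
a_170 = 2·0 + 1·3 + 3·0 + 3·2 + 1·3 = 2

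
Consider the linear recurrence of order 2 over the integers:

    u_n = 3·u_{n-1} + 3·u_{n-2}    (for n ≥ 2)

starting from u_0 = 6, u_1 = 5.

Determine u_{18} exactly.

u_2 = 3·5 + 3·6 = 33
u_3 = 3·33 + 3·5 = 114
u_4 = 3·114 + 3·33 = 441
u_5 = 3·441 + 3·114 = 1665
u_6 = 3·1665 + 3·441 = 6318
u_7 = 3·6318 + 3·1665 = 23949
u_8 = 3·23949 + 3·6318 = 90801
u_9 = 3·90801 + 3·23949 = 344250
u_10 = 3·344250 + 3·90801 = 1305153
u_11 = 3·1305153 + 3·344250 = 4948209
u_12 = 3·4948209 + 3·1305153 = 18760086
u_13 = 3·18760086 + 3·4948209 = 71124885
u_14 = 3·71124885 + 3·18760086 = 269654913
u_15 = 3·269654913 + 3·71124885 = 1022339394
u_16 = 3·1022339394 + 3·269654913 = 3875982921
u_17 = 3·3875982921 + 3·1022339394 = 14694966945
u_18 = 3·14694966945 + 3·3875982921 = 55712849598

55712849598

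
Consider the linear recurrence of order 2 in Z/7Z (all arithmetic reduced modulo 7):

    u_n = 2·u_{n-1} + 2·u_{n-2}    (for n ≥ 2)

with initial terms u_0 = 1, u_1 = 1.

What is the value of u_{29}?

1

u_2 = 2·1 + 2·1 = 4
u_3 = 2·4 + 2·1 = 3
u_4 = 2·3 + 2·4 = 0
u_5 = 2·0 + 2·3 = 6
u_6 = 2·6 + 2·0 = 5
u_7 = 2·5 + 2·6 = 1
u_8 = 2·1 + 2·5 = 5
u_9 = 2·5 + 2·1 = 5
u_10 = 2·5 + 2·5 = 6
u_11 = 2·6 + 2·5 = 1
u_12 = 2·1 + 2·6 = 0
u_13 = 2·0 + 2·1 = 2
u_14 = 2·2 + 2·0 = 4
u_15 = 2·4 + 2·2 = 5
u_16 = 2·5 + 2·4 = 4
u_17 = 2·4 + 2·5 = 4
u_18 = 2·4 + 2·4 = 2
u_19 = 2·2 + 2·4 = 5
u_20 = 2·5 + 2·2 = 0
u_21 = 2·0 + 2·5 = 3
u_22 = 2·3 + 2·0 = 6
u_23 = 2·6 + 2·3 = 4
u_24 = 2·4 + 2·6 = 6
u_25 = 2·6 + 2·4 = 6
u_26 = 2·6 + 2·6 = 3
u_27 = 2·3 + 2·6 = 4
u_28 = 2·4 + 2·3 = 0
u_29 = 2·0 + 2·4 = 1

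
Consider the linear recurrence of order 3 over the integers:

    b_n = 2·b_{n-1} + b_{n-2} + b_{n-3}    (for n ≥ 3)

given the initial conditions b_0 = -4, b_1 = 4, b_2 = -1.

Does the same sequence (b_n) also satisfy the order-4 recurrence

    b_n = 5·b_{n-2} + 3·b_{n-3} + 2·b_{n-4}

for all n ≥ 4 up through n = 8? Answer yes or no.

yes

Terms b_0..b_8: -4, 4, -1, -2, -1, -5, -13, -32, -82
n=4: candidate gives -1, actual b_4 = -1 ✓
n=5: candidate gives -5, actual b_5 = -5 ✓
n=6: candidate gives -13, actual b_6 = -13 ✓
n=7: candidate gives -32, actual b_7 = -32 ✓
n=8: candidate gives -82, actual b_8 = -82 ✓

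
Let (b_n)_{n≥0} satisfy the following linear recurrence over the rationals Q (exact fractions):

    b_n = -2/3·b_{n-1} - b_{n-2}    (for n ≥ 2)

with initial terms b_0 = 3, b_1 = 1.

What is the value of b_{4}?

b_2 = -2/3·1 + -1·3 = -11/3
b_3 = -2/3·-11/3 + -1·1 = 13/9
b_4 = -2/3·13/9 + -1·-11/3 = 73/27

73/27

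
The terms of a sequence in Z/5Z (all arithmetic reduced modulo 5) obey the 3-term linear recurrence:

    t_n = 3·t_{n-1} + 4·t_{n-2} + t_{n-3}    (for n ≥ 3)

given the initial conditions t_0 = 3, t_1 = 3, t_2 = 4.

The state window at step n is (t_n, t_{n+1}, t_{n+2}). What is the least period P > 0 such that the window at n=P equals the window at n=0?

31

n=0: window = (3, 3, 4)
n=1: window = (3, 4, 2)
n=2: window = (4, 2, 0)
n=3: window = (2, 0, 2)
n=4: window = (0, 2, 3)
n=5: window = (2, 3, 2)
n=6: window = (3, 2, 0)
n=7: window = (2, 0, 1)
n=8: window = (0, 1, 0)
n=9: window = (1, 0, 4)
n=10: window = (0, 4, 3)
n=11: window = (4, 3, 0)
n=12: window = (3, 0, 1)
n=13: window = (0, 1, 1)
n=14: window = (1, 1, 2)
n=15: window = (1, 2, 1)
n=16: window = (2, 1, 2)
n=17: window = (1, 2, 2)
n=18: window = (2, 2, 0)
n=19: window = (2, 0, 0)
n=20: window = (0, 0, 2)
n=21: window = (0, 2, 1)
n=22: window = (2, 1, 1)
n=23: window = (1, 1, 4)
n=24: window = (1, 4, 2)
n=25: window = (4, 2, 3)
n=26: window = (2, 3, 1)
n=27: window = (3, 1, 2)
n=28: window = (1, 2, 3)
n=29: window = (2, 3, 3)
n=30: window = (3, 3, 3)
n=31: window = (3, 3, 4)
window at n=31 equals window at n=0 → period = 31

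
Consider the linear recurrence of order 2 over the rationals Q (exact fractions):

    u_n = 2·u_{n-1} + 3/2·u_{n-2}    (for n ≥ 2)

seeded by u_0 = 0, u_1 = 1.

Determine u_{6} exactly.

u_2 = 2·1 + 3/2·0 = 2
u_3 = 2·2 + 3/2·1 = 11/2
u_4 = 2·11/2 + 3/2·2 = 14
u_5 = 2·14 + 3/2·11/2 = 145/4
u_6 = 2·145/4 + 3/2·14 = 187/2

187/2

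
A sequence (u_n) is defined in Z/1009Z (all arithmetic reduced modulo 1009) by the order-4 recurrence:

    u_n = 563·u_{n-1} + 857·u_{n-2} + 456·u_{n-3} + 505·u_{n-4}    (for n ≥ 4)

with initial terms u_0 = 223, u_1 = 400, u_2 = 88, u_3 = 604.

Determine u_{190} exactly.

u_4 = 563·604 + 857·88 + 456·400 + 505·223 = 147
u_5 = 563·147 + 857·604 + 456·88 + 505·400 = 2
u_6 = 563·2 + 857·147 + 456·604 + 505·88 = 991
u_7 = 563·991 + 857·2 + 456·147 + 505·604 = 392
u_8 = 563·392 + 857·991 + 456·2 + 505·147 = 924
u_9 = 563·924 + 857·392 + 456·991 + 505·2 = 389
Continuing the recurrence:
  u_10 = 7;  u_11 = 86;  u_12 = 193;  u_13 = 596;  u_14 = 858;  u_15 = 229
  u_16 = 476;  u_17 = 155;  u_18 = 704;  u_19 = 202;  u_20 = 952;  u_21 = 507
  u_22 = 122;  u_23 = 37;  u_24 = 876;  u_25 = 103;  u_26 = 292;  u_27 = 832
  u_28 = 235;  u_29 = 307;  u_30 = 51;  u_31 = 833;  u_32 = 477;  u_33 = 373
  u_34 = 256;  u_35 = 138;  u_36 = 750;  u_37 = 75;  u_38 = 362;  u_39 = 714
  u_40 = 131;  u_41 = 678;  u_42 = 438;  u_43 = 822;  u_44 = 657;  u_45 = 45
  u_46 = 849;  u_47 = 274;  u_48 = 153;  u_49 = 310;  u_50 = 681;  u_51 = 570
  u_52 = 135;  u_53 = 383;  u_54 = 815;  u_55 = 352;  u_56 = 293;  u_57 = 480
  u_58 = 681;  u_59 = 267;  u_60 = 973;  u_61 = 701;  u_62 = 70;  u_63 = 827
  u_64 = 696;  u_65 = 255;  u_66 = 221;  u_67 = 357;  u_68 = 498;  u_69 = 602
  u_70 = 839;  u_71 = 197;  u_72 = 849;  u_73 = 521;  u_74 = 763;  u_75 = 545
  u_76 = 539;  u_77 = 234;  u_78 = 556;  u_79 = 350;  u_80 = 54;  u_81 = 803
  u_82 = 377;  u_83 = 977;  u_84 = 283;  u_85 = 5;  u_86 = 386;  u_87 = 512
  u_88 = 440;  u_89 = 332;  u_90 = 551;  u_91 = 541;  u_92 = 122;  u_93 = 761
  u_94 = 516;  u_95 = 182;  u_96 = 808;  u_97 = 508;  u_98 = 242;  u_99 = 762
  u_100 = 712;  u_101 = 110;  u_102 = 617;  u_103 = 863;  u_104 = 659;  u_105 = 604
  u_106 = 573;  u_107 = 488;  u_108 = 775;  u_109 = 177;  u_110 = 343;  u_111 = 214
  u_112 = 618;  u_113 = 195;  u_114 = 92;  u_115 = 362;  u_116 = 567;  u_117 = 15
  u_118 = 605;  u_119 = 749;  u_120 = 349;  u_121 = 836;  u_122 = 194;  u_123 = 913
  u_124 = 704;  u_125 = 371;  u_126 = 673;  u_127 = 750;  u_128 = 117;  u_129 = 136
  u_130 = 43;  u_131 = 760;  u_132 = 612;  u_133 = 498;  u_134 = 675;  u_135 = 579
  u_136 = 757;  u_137 = 472;  u_138 = 839;  u_139 = 948;  u_140 = 767;  u_141 = 569
  u_142 = 296;  u_143 = 552;  u_144 = 447;  u_145 = 822;  u_146 = 942;  u_147 = 74
  u_148 = 599;  u_149 = 211;  u_150 = 411;  u_151 = 290;  u_152 = 54;  u_153 = 800
  u_154 = 12;  u_155 = 735;  u_156 = 887;  u_157 = 23;  u_158 = 392;  u_159 = 1000
  u_160 = 262;  u_161 = 217;  u_162 = 746;  u_163 = 468;  u_164 = 961;  u_165 = 469
  u_166 = 804;  u_167 = 506;  u_168 = 153;  u_169 = 233;  u_170 = 37;  u_171 = 950
  u_172 = 385;  u_173 = 47;  u_174 = 82;  u_175 = 140;  u_176 = 702;  u_177 = 194
  u_178 = 814;  u_179 = 298;  u_180 = 682;  u_181 = 624;  u_182 = 523;  u_183 = 188
  u_184 = 461;  u_185 = 582;  u_186 = 19;  u_187 = 364;  u_188 = 1004
u_189 = 563·1004 + 857·364 + 456·19 + 505·582 = 253
u_190 = 563·253 + 857·1004 + 456·364 + 505·19 = 943

943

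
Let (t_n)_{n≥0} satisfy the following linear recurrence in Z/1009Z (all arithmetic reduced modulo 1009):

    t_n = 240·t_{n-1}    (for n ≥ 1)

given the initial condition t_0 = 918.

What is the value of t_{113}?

537

t_1 = 240·918 = 358
t_2 = 240·358 = 155
t_3 = 240·155 = 876
t_4 = 240·876 = 368
t_5 = 240·368 = 537
t_6 = 240·537 = 737
t_7 = 240·737 = 305
t_8 = 240·305 = 552
t_9 = 240·552 = 301
t_10 = 240·301 = 601
t_11 = 240·601 = 962
t_12 = 240·962 = 828
t_13 = 240·828 = 956
t_14 = 240·956 = 397
t_15 = 240·397 = 434
t_16 = 240·434 = 233
t_17 = 240·233 = 425
t_18 = 240·425 = 91
t_19 = 240·91 = 651
t_20 = 240·651 = 854
t_21 = 240·854 = 133
t_22 = 240·133 = 641
t_23 = 240·641 = 472
t_24 = 240·472 = 272
t_25 = 240·272 = 704
t_26 = 240·704 = 457
t_27 = 240·457 = 708
t_28 = 240·708 = 408
t_29 = 240·408 = 47
t_30 = 240·47 = 181
t_31 = 240·181 = 53
t_32 = 240·53 = 612
t_33 = 240·612 = 575
t_34 = 240·575 = 776
t_35 = 240·776 = 584
t_36 = 240·584 = 918
(t_36) = (918) = (t_0), so the sequence has period 36.
113 ≡ 5 (mod 36), hence t_113 = t_5 = 537.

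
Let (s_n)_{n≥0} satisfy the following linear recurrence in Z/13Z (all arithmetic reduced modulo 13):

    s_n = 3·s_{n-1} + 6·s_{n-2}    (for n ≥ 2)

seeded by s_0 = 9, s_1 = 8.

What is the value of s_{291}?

8

s_2 = 3·8 + 6·9 = 0
s_3 = 3·0 + 6·8 = 9
s_4 = 3·9 + 6·0 = 1
s_5 = 3·1 + 6·9 = 5
s_6 = 3·5 + 6·1 = 8
s_7 = 3·8 + 6·5 = 2
Continuing the recurrence:
  s_8 = 2;  s_9 = 5;  s_10 = 1;  s_11 = 7;  s_12 = 1;  s_13 = 6
  s_14 = 11;  s_15 = 4;  s_16 = 0;  s_17 = 11;  s_18 = 7;  s_19 = 9
  s_20 = 4;  s_21 = 1;  s_22 = 1;  s_23 = 9;  s_24 = 7;  s_25 = 10
  s_26 = 7;  s_27 = 3;  s_28 = 12;  s_29 = 2;  s_30 = 0;  s_31 = 12
  s_32 = 10;  s_33 = 11;  s_34 = 2;  s_35 = 7;  s_36 = 7;  s_37 = 11
  s_38 = 10;  s_39 = 5;  s_40 = 10;  s_41 = 8;  s_42 = 6;  s_43 = 1
  s_44 = 0;  s_45 = 6;  s_46 = 5;  s_47 = 12;  s_48 = 1;  s_49 = 10
  s_50 = 10;  s_51 = 12;  s_52 = 5;  s_53 = 9;  s_54 = 5;  s_55 = 4
  s_56 = 3;  s_57 = 7;  s_58 = 0;  s_59 = 3;  s_60 = 9;  s_61 = 6
  s_62 = 7;  s_63 = 5;  s_64 = 5;  s_65 = 6;  s_66 = 9;  s_67 = 11
  s_68 = 9;  s_69 = 2;  s_70 = 8;  s_71 = 10;  s_72 = 0;  s_73 = 8
  s_74 = 11;  s_75 = 3;  s_76 = 10;  s_77 = 9;  s_78 = 9;  s_79 = 3
  s_80 = 11;  s_81 = 12;  s_82 = 11;  s_83 = 1;  s_84 = 4;  s_85 = 5
  s_86 = 0;  s_87 = 4;  s_88 = 12;  s_89 = 8;  s_90 = 5;  s_91 = 11
  s_92 = 11;  s_93 = 8;  s_94 = 12;  s_95 = 6;  s_96 = 12;  s_97 = 7
  s_98 = 2;  s_99 = 9;  s_100 = 0;  s_101 = 2;  s_102 = 6;  s_103 = 4
  s_104 = 9;  s_105 = 12;  s_106 = 12;  s_107 = 4;  s_108 = 6;  s_109 = 3
  s_110 = 6;  s_111 = 10;  s_112 = 1;  s_113 = 11;  s_114 = 0;  s_115 = 1
  s_116 = 3;  s_117 = 2;  s_118 = 11;  s_119 = 6;  s_120 = 6;  s_121 = 2
  s_122 = 3;  s_123 = 8;  s_124 = 3;  s_125 = 5;  s_126 = 7;  s_127 = 12
  s_128 = 0;  s_129 = 7;  s_130 = 8;  s_131 = 1;  s_132 = 12;  s_133 = 3
  s_134 = 3;  s_135 = 1;  s_136 = 8;  s_137 = 4;  s_138 = 8;  s_139 = 9
  s_140 = 10;  s_141 = 6;  s_142 = 0;  s_143 = 10;  s_144 = 4;  s_145 = 7
  s_146 = 6;  s_147 = 8;  s_148 = 8;  s_149 = 7;  s_150 = 4;  s_151 = 2
  s_152 = 4;  s_153 = 11;  s_154 = 5;  s_155 = 3;  s_156 = 0;  s_157 = 5
  s_158 = 2;  s_159 = 10;  s_160 = 3;  s_161 = 4;  s_162 = 4;  s_163 = 10
  s_164 = 2;  s_165 = 1;  s_166 = 2;  s_167 = 12;  s_168 = 9;  s_169 = 8
  s_170 = 0;  s_171 = 9;  s_172 = 1;  s_173 = 5;  s_174 = 8;  s_175 = 2
  s_176 = 2;  s_177 = 5;  s_178 = 1;  s_179 = 7;  s_180 = 1;  s_181 = 6
  s_182 = 11;  s_183 = 4;  s_184 = 0;  s_185 = 11;  s_186 = 7;  s_187 = 9
  s_188 = 4;  s_189 = 1;  s_190 = 1;  s_191 = 9;  s_192 = 7;  s_193 = 10
  s_194 = 7;  s_195 = 3;  s_196 = 12;  s_197 = 2;  s_198 = 0;  s_199 = 12
  s_200 = 10;  s_201 = 11;  s_202 = 2;  s_203 = 7;  s_204 = 7;  s_205 = 11
  s_206 = 10;  s_207 = 5;  s_208 = 10;  s_209 = 8;  s_210 = 6;  s_211 = 1
  s_212 = 0;  s_213 = 6;  s_214 = 5;  s_215 = 12;  s_216 = 1;  s_217 = 10
  s_218 = 10;  s_219 = 12;  s_220 = 5;  s_221 = 9;  s_222 = 5;  s_223 = 4
  s_224 = 3;  s_225 = 7;  s_226 = 0;  s_227 = 3;  s_228 = 9;  s_229 = 6
  s_230 = 7;  s_231 = 5;  s_232 = 5;  s_233 = 6;  s_234 = 9;  s_235 = 11
  s_236 = 9;  s_237 = 2;  s_238 = 8;  s_239 = 10;  s_240 = 0;  s_241 = 8
  s_242 = 11;  s_243 = 3;  s_244 = 10;  s_245 = 9;  s_246 = 9;  s_247 = 3
  s_248 = 11;  s_249 = 12;  s_250 = 11;  s_251 = 1;  s_252 = 4;  s_253 = 5
  s_254 = 0;  s_255 = 4;  s_256 = 12;  s_257 = 8;  s_258 = 5;  s_259 = 11
  s_260 = 11;  s_261 = 8;  s_262 = 12;  s_263 = 6;  s_264 = 12;  s_265 = 7
  s_266 = 2;  s_267 = 9;  s_268 = 0;  s_269 = 2;  s_270 = 6;  s_271 = 4
  s_272 = 9;  s_273 = 12;  s_274 = 12;  s_275 = 4;  s_276 = 6;  s_277 = 3
  s_278 = 6;  s_279 = 10;  s_280 = 1;  s_281 = 11;  s_282 = 0;  s_283 = 1
  s_284 = 3;  s_285 = 2;  s_286 = 11;  s_287 = 6;  s_288 = 6;  s_289 = 2
s_290 = 3·2 + 6·6 = 3
s_291 = 3·3 + 6·2 = 8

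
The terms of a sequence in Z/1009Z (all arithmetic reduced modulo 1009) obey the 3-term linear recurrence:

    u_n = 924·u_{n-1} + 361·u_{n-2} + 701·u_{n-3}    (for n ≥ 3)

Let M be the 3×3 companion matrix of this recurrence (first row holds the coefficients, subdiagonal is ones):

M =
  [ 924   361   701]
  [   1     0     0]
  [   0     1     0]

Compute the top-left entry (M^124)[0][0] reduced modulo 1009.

(M^124)[0][0] is the top entry after applying M 124 times to the unit state (1, 0, 0). Equivalently it is h_{126} for the auxiliary sequence (h_n) obeying the same recurrence with h_2 = 1 and h_i = 0 for 0 ≤ i < 2:
h_3 = 924·1 + 361·0 + 701·0 = 924
h_4 = 924·924 + 361·1 + 701·0 = 523
h_5 = 924·523 + 361·924 + 701·1 = 227
h_6 = 924·227 + 361·523 + 701·924 = 951
h_7 = 924·951 + 361·227 + 701·523 = 459
h_8 = 924·459 + 361·951 + 701·227 = 292
Continuing the recurrence:
  h_9 = 330;  h_10 = 566;  h_11 = 255;  h_12 = 291;  h_13 = 955;  h_14 = 831
  h_15 = 854;  h_16 = 864;  h_17 = 95;  h_18 = 437;  h_19 = 441;  h_20 = 202
  h_21 = 372;  h_22 = 320;  h_23 = 480;  h_24 = 504;  h_25 = 601;  h_26 = 172
  h_27 = 695;  h_28 = 538;  h_29 = 839;  h_30 = 662;  h_31 = 185;  h_32 = 160
  h_33 = 639;  h_34 = 951;  h_35 = 673;  h_36 = 502;  h_37 = 203;  h_38 = 70
  h_39 = 500;  h_40 = 966;  h_41 = 146;  h_42 = 696;  h_43 = 736;  h_44 = 450
  h_45 = 970;  h_46 = 626;  h_47 = 956;  h_48 = 343;  h_49 = 55;  h_50 = 266
  h_51 = 573;  h_52 = 111;  h_53 = 464;  h_54 = 722;  h_55 = 307;  h_56 = 825
  h_57 = 955;  h_58 = 5;  h_59 = 429;  h_60 = 134;  h_61 = 679;  h_62 = 796
  h_63 = 981;  h_64 = 893;  h_65 = 780;  h_66 = 339;  h_67 = 928;  h_68 = 14
  h_69 = 363;  h_70 = 156;  h_71 = 463;  h_72 = 3;  h_73 = 787;  h_74 = 447
  h_75 = 1;  h_76 = 615;  h_77 = 102;  h_78 = 138;  h_79 = 139;  h_80 = 533
  h_81 = 712;  h_82 = 289;  h_83 = 700;  h_84 = 90;  h_85 = 652;  h_86 = 603
  h_87 = 2;  h_88 = 553;  h_89 = 63;  h_90 = 943;  h_91 = 298;  h_92 = 52
  h_93 = 388;  h_94 = 962;  h_95 = 913;  h_96 = 841;  h_97 = 154;  h_98 = 226
  h_99 = 345;  h_100 = 793;  h_101 = 649;  h_102 = 741;  h_103 = 717;  h_104 = 610
  h_105 = 957;  h_106 = 767;  h_107 = 583;  h_108 = 179;  h_109 = 381;  h_110 = 993
  h_111 = 22;  h_112 = 122;  h_113 = 482;  h_114 = 332;  h_115 = 243;  h_116 = 182
  h_117 = 267;  h_118 = 451;  h_119 = 987;  h_120 = 716;  h_121 = 144;  h_122 = 762
  h_123 = 774;  h_124 = 473
h_125 = 924·473 + 361·774 + 701·762 = 477
h_126 = 924·477 + 361·473 + 701·774 = 788

788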